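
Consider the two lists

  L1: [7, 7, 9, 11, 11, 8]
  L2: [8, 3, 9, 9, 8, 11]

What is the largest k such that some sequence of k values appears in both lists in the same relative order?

Taking 9 (L1 #3, L2 #4), 11 (L1 #5, L2 #6) gives a common subsequence of length 2, and the DP table's final entry dp[6][6] is also 2, so no common subsequence is longer.

2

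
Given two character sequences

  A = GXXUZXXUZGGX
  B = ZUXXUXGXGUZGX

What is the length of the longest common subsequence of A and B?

9

Match X at A[2]=B[3], X at A[3]=B[4], U at A[4]=B[5], X at A[6]=B[6], X at A[7]=B[8], U at A[8]=B[10], Z at A[9]=B[11], G at A[11]=B[12], X at A[12]=B[13] — 9 characters in the same relative order in both. Since dp[12][13] = 9, nothing longer is possible.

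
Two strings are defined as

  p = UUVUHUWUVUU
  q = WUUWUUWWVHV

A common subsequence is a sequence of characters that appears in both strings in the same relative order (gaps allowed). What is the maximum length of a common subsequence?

6

One common subsequence of length 6: U [1,2] → U [2,3] → U [4,5] → U [6,6] → W [7,8] → V [9,11]. dp[11][11] = 6 confirms this is the maximum.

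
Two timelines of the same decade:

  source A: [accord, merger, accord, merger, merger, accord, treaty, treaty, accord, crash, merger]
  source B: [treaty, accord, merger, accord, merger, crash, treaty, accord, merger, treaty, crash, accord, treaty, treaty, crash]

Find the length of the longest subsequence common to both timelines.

9

Pick accord [1,2], then merger [2,3], then accord [3,4], then merger [4,5], then merger [5,9], then accord [6,12], then treaty [7,13], then treaty [8,14], then crash [10,15]; all 9 events appear in both, in order. Since dp[11][15] = 9, nothing longer is possible.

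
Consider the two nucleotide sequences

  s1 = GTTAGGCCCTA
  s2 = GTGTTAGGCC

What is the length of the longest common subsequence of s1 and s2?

8

Let dp[i][j] be the LCS length of the first i bases of s1 and the first j bases of s2. dp[i][j] = dp[i-1][j-1]+1 when the i-th and j-th bases match, else max(dp[i-1][j], dp[i][j-1]).
    ·  G  T  G  T  T  A  G  G  C  C
 ·  0  0  0  0  0  0  0  0  0  0  0
 G  0  1  1  1  1  1  1  1  1  1  1
 T  0  1  2  2  2  2  2  2  2  2  2
 T  0  1  2  2  3  3  3  3  3  3  3
 A  0  1  2  2  3  3  4  4  4  4  4
 G  0  1  2  3  3  3  4  5  5  5  5
 G  0  1  2  3  3  3  4  5  6  6  6
 C  0  1  2  3  3  3  4  5  6  7  7
 C  0  1  2  3  3  3  4  5  6  7  8
 C  0  1  2  3  3  3  4  5  6  7  8
 T  0  1  2  3  4  4  4  5  6  7  8
 A  0  1  2  3  4  4  5  5  6  7  8
dp[11][10] = 8. One LCS (by backtracking along matches): GTTAGGCC.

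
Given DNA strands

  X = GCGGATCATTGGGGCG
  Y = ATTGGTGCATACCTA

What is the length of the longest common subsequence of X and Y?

Pick G at X[1]=Y[4] → G at X[3]=Y[5] → G at X[4]=Y[7] → A at X[5]=Y[9] → T at X[6]=Y[10] → C at X[7]=Y[13] → A at X[8]=Y[15]; all 7 bases appear in both, in order. dp[16][15] = 7 confirms this is the maximum.

7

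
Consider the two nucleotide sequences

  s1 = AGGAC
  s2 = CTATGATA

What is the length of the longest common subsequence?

3

One common subsequence of length 3: A at s1[1]=s2[3], then G at s1[2]=s2[5], then A at s1[4]=s2[8]. Since dp[5][8] = 3, nothing longer is possible.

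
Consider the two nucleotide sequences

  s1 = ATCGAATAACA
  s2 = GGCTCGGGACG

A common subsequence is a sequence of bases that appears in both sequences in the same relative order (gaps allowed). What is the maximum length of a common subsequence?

5

Let dp[i][j] be the LCS length of the first i bases of s1 and the first j bases of s2. dp[i][j] = dp[i-1][j-1]+1 when the i-th and j-th bases match, else max(dp[i-1][j], dp[i][j-1]).
    ·  G  G  C  T  C  G  G  G  A  C  G
 ·  0  0  0  0  0  0  0  0  0  0  0  0
 A  0  0  0  0  0  0  0  0  0  1  1  1
 T  0  0  0  0  1  1  1  1  1  1  1  1
 C  0  0  0  1  1  2  2  2  2  2  2  2
 G  0  1  1  1  1  2  3  3  3  3  3  3
 A  0  1  1  1  1  2  3  3  3  4  4  4
 A  0  1  1  1  1  2  3  3  3  4  4  4
 T  0  1  1  1  2  2  3  3  3  4  4  4
 A  0  1  1  1  2  2  3  3  3  4  4  4
 A  0  1  1  1  2  2  3  3  3  4  4  4
 C  0  1  1  2  2  3  3  3  3  4  5  5
 A  0  1  1  2  2  3  3  3  3  4  5  5
dp[11][11] = 5. One LCS (by backtracking along matches): TCGAC.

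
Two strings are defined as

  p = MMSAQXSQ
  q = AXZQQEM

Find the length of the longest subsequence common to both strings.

3

Let dp[i][j] be the LCS length of the first i characters of p and the first j characters of q. dp[i][j] = dp[i-1][j-1]+1 when the i-th and j-th characters match, else max(dp[i-1][j], dp[i][j-1]).
    ·  A  X  Z  Q  Q  E  M
 ·  0  0  0  0  0  0  0  0
 M  0  0  0  0  0  0  0  1
 M  0  0  0  0  0  0  0  1
 S  0  0  0  0  0  0  0  1
 A  0  1  1  1  1  1  1  1
 Q  0  1  1  1  2  2  2  2
 X  0  1  2  2  2  2  2  2
 S  0  1  2  2  2  2  2  2
 Q  0  1  2  2  3  3  3  3
dp[8][7] = 3. One LCS (by backtracking along matches): AQQ.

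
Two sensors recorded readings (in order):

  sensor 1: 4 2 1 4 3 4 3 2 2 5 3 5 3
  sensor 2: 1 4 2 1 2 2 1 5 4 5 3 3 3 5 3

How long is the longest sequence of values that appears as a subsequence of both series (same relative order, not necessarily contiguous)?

9

Pick 4 [1,2], then 2 [2,6], then 1 [3,7], then 4 [4,9], then 3 [5,11], then 3 [7,12], then 3 [11,13], then 5 [12,14], then 3 [13,15]; all 9 values appear in both, in order. Since dp[13][15] = 9, nothing longer is possible.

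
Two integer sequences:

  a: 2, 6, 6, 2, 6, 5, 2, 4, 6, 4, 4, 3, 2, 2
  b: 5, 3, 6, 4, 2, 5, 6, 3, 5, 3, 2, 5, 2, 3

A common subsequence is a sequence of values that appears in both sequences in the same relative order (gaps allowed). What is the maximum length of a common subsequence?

Match 6 [2,3]; then 2 [4,5]; then 6 [5,7]; then 5 [6,9]; then 3 [12,10]; then 2 [13,11]; then 2 [14,13] — 7 values in the same relative order in both. The LCS DP gives dp[14][14] = 7, so this is optimal.

7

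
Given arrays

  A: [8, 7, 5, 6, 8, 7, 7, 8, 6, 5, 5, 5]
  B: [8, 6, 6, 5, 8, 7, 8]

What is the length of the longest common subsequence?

5

Let dp[i][j] be the LCS length of the first i values of A and the first j values of B. dp[i][j] = dp[i-1][j-1]+1 when the i-th and j-th values match, else max(dp[i-1][j], dp[i][j-1]).
    ·  8  6  6  5  8  7  8
 ·  0  0  0  0  0  0  0  0
 8  0  1  1  1  1  1  1  1
 7  0  1  1  1  1  1  2  2
 5  0  1  1  1  2  2  2  2
 6  0  1  2  2  2  2  2  2
 8  0  1  2  2  2  3  3  3
 7  0  1  2  2  2  3  4  4
 7  0  1  2  2  2  3  4  4
 8  0  1  2  2  2  3  4  5
 6  0  1  2  3  3  3  4  5
 5  0  1  2  3  4  4  4  5
 5  0  1  2  3  4  4  4  5
 5  0  1  2  3  4  4  4  5
dp[12][7] = 5. One LCS (by backtracking along matches): 8, 5, 8, 7, 8.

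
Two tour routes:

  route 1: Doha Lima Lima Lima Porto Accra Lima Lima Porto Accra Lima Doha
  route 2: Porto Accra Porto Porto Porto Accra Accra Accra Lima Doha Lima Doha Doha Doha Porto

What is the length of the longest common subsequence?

6

Match Porto [5,1]; then Accra [6,2]; then Porto [9,5]; then Accra [10,8]; then Lima [11,11]; then Doha [12,14] — 6 stops in the same relative order in both. Since dp[12][15] = 6, nothing longer is possible.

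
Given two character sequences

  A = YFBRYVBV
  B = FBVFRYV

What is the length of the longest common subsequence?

Pick F at A[2]=B[1]; then B at A[3]=B[2]; then R at A[4]=B[5]; then Y at A[5]=B[6]; then V at A[8]=B[7]; all 5 characters appear in both, in order. The LCS DP gives dp[8][7] = 5, so this is optimal.

5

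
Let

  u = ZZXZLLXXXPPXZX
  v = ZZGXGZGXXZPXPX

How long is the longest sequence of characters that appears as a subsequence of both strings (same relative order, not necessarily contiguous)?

9

Match Z [1,1], then Z [2,2], then X [3,4], then Z [4,6], then X [7,8], then X [8,9], then X [9,12], then P [11,13], then X [14,14] — 9 characters in the same relative order in both, and the DP table's final entry dp[14][14] is also 9, so no common subsequence is longer.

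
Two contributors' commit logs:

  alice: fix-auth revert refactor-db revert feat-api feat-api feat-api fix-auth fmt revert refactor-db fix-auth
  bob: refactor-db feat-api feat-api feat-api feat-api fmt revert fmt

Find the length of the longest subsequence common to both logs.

6

Taking refactor-db (alice #3, bob #1) → feat-api (alice #5, bob #3) → feat-api (alice #6, bob #4) → feat-api (alice #7, bob #5) → fmt (alice #9, bob #6) → revert (alice #10, bob #7) gives a common subsequence of length 6. The LCS DP gives dp[12][8] = 6, so this is optimal.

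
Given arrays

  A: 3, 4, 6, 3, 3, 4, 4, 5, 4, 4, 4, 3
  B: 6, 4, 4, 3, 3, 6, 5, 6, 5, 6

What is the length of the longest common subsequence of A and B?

4

Let dp[i][j] be the LCS length of the first i values of A and the first j values of B. dp[i][j] = dp[i-1][j-1]+1 when the i-th and j-th values match, else max(dp[i-1][j], dp[i][j-1]).
    ·  6  4  4  3  3  6  5  6  5  6
 ·  0  0  0  0  0  0  0  0  0  0  0
 3  0  0  0  0  1  1  1  1  1  1  1
 4  0  0  1  1  1  1  1  1  1  1  1
 6  0  1  1  1  1  1  2  2  2  2  2
 3  0  1  1  1  2  2  2  2  2  2  2
 3  0  1  1  1  2  3  3  3  3  3  3
 4  0  1  2  2  2  3  3  3  3  3  3
 4  0  1  2  3  3  3  3  3  3  3  3
 5  0  1  2  3  3  3  3  4  4  4  4
 4  0  1  2  3  3  3  3  4  4  4  4
 4  0  1  2  3  3  3  3  4  4  4  4
 4  0  1  2  3  3  3  3  4  4  4  4
 3  0  1  2  3  4  4  4  4  4  4  4
dp[12][10] = 4. One LCS (by backtracking along matches): 4, 3, 3, 5.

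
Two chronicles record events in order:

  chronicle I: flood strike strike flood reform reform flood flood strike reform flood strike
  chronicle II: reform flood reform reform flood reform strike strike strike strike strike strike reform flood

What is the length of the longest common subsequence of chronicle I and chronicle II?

7

Pick flood (chronicle I #4, chronicle II #2), then reform (chronicle I #5, chronicle II #3), then reform (chronicle I #6, chronicle II #4), then flood (chronicle I #7, chronicle II #5), then strike (chronicle I #9, chronicle II #12), then reform (chronicle I #10, chronicle II #13), then flood (chronicle I #11, chronicle II #14); all 7 events appear in both, in order. Since dp[12][14] = 7, nothing longer is possible.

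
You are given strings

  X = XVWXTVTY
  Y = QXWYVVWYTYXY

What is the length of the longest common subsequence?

5

Match X at X[1]=Y[2]; then V at X[2]=Y[6]; then W at X[3]=Y[7]; then X at X[4]=Y[11]; then Y at X[8]=Y[12] — 5 characters in the same relative order in both. dp[8][12] = 5 confirms this is the maximum.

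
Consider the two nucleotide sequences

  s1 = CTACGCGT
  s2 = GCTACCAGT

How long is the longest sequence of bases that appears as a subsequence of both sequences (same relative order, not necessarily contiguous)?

7

Let dp[i][j] be the LCS length of the first i bases of s1 and the first j bases of s2. dp[i][j] = dp[i-1][j-1]+1 when the i-th and j-th bases match, else max(dp[i-1][j], dp[i][j-1]).
    ·  G  C  T  A  C  C  A  G  T
 ·  0  0  0  0  0  0  0  0  0  0
 C  0  0  1  1  1  1  1  1  1  1
 T  0  0  1  2  2  2  2  2  2  2
 A  0  0  1  2  3  3  3  3  3  3
 C  0  0  1  2  3  4  4  4  4  4
 G  0  1  1  2  3  4  4  4  5  5
 C  0  1  2  2  3  4  5  5  5  5
 G  0  1  2  2  3  4  5  5  6  6
 T  0  1  2  3  3  4  5  5  6  7
dp[8][9] = 7. One LCS (by backtracking along matches): CTACCGT.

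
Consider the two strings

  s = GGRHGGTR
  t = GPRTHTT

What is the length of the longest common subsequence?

4

Let dp[i][j] be the LCS length of the first i characters of s and the first j characters of t. dp[i][j] = dp[i-1][j-1]+1 when the i-th and j-th characters match, else max(dp[i-1][j], dp[i][j-1]).
    ·  G  P  R  T  H  T  T
 ·  0  0  0  0  0  0  0  0
 G  0  1  1  1  1  1  1  1
 G  0  1  1  1  1  1  1  1
 R  0  1  1  2  2  2  2  2
 H  0  1  1  2  2  3  3  3
 G  0  1  1  2  2  3  3  3
 G  0  1  1  2  2  3  3  3
 T  0  1  1  2  3  3  4  4
 R  0  1  1  2  3  3  4  4
dp[8][7] = 4. One LCS (by backtracking along matches): GRHT.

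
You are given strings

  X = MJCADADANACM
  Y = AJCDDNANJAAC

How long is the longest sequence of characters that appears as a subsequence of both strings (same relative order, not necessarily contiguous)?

Taking J [2,2] → C [3,3] → D [5,4] → D [7,5] → A [8,7] → N [9,8] → A [10,11] → C [11,12] gives a common subsequence of length 8. The LCS DP gives dp[12][12] = 8, so this is optimal.

8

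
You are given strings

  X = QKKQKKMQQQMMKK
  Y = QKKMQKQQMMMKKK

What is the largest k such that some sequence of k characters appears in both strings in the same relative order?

11

Taking Q [1,1] → K [2,2] → K [3,3] → Q [4,5] → K [6,6] → Q [8,7] → Q [9,8] → M [11,10] → M [12,11] → K [13,13] → K [14,14] gives a common subsequence of length 11. Since dp[14][14] = 11, nothing longer is possible.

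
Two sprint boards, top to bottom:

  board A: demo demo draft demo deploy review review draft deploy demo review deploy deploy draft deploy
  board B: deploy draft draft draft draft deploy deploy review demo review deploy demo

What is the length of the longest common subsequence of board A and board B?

One common subsequence of length 6: draft at board A[3]=board B[5] → deploy at board A[5]=board B[7] → review at board A[6]=board B[8] → review at board A[7]=board B[10] → deploy at board A[9]=board B[11] → demo at board A[10]=board B[12], and the DP table's final entry dp[15][12] is also 6, so no common subsequence is longer.

6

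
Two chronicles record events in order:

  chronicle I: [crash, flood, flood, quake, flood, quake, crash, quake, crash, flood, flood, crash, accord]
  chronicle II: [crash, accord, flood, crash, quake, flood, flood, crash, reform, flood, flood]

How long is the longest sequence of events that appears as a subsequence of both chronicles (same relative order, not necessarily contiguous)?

7

Pick crash [1,1] → flood [2,3] → flood [3,6] → flood [5,7] → crash [7,8] → flood [10,10] → flood [11,11]; all 7 events appear in both, in order. The LCS DP gives dp[13][11] = 7, so this is optimal.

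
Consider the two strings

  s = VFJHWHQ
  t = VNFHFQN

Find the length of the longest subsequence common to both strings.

4

Match V (s #1, t #1), F (s #2, t #3), H (s #4, t #4), Q (s #7, t #6) — 4 characters in the same relative order in both. The LCS DP gives dp[7][7] = 4, so this is optimal.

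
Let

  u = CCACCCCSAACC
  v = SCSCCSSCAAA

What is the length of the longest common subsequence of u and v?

Let dp[i][j] be the LCS length of the first i characters of u and the first j characters of v. dp[i][j] = dp[i-1][j-1]+1 when the i-th and j-th characters match, else max(dp[i-1][j], dp[i][j-1]).
    ·  S  C  S  C  C  S  S  C  A  A  A
 ·  0  0  0  0  0  0  0  0  0  0  0  0
 C  0  0  1  1  1  1  1  1  1  1  1  1
 C  0  0  1  1  2  2  2  2  2  2  2  2
 A  0  0  1  1  2  2  2  2  2  3  3  3
 C  0  0  1  1  2  3  3  3  3  3  3  3
 C  0  0  1  1  2  3  3  3  4  4  4  4
 C  0  0  1  1  2  3  3  3  4  4  4  4
 C  0  0  1  1  2  3  3  3  4  4  4  4
 S  0  1  1  2  2  3  4  4  4  4  4  4
 A  0  1  1  2  2  3  4  4  4  5  5  5
 A  0  1  1  2  2  3  4  4  4  5  6  6
 C  0  1  2  2  3  3  4  4  5  5  6  6
 C  0  1  2  2  3  4  4  4  5  5  6  6
dp[12][11] = 6. One LCS (by backtracking along matches): CCCCAA.

6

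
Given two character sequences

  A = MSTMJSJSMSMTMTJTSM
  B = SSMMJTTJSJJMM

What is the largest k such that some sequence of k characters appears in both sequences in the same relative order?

Pick S [6,1], S [8,2], M [9,3], M [11,4], T [12,6], T [14,7], J [15,8], S [17,9], M [18,13]; all 9 characters appear in both, in order, and the DP table's final entry dp[18][13] is also 9, so no common subsequence is longer.

9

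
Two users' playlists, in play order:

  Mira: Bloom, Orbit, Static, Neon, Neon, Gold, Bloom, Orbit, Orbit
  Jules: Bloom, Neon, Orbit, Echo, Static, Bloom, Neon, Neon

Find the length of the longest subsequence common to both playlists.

5

Pick Bloom (Mira #1, Jules #1), Orbit (Mira #2, Jules #3), Static (Mira #3, Jules #5), Neon (Mira #4, Jules #7), Neon (Mira #5, Jules #8); all 5 songs appear in both, in order, and the DP table's final entry dp[9][8] is also 5, so no common subsequence is longer.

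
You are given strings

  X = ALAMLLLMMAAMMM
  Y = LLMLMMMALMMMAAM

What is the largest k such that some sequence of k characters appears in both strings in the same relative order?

9

Pick L at X[2]=Y[2], M at X[4]=Y[3], L at X[5]=Y[4], L at X[6]=Y[9], M at X[8]=Y[11], M at X[9]=Y[12], A at X[10]=Y[13], A at X[11]=Y[14], M at X[14]=Y[15]; all 9 characters appear in both, in order. Since dp[14][15] = 9, nothing longer is possible.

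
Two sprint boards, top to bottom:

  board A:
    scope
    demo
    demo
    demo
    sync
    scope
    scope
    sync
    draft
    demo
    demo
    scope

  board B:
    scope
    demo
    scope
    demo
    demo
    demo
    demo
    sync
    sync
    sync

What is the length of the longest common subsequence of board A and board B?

6

Match scope (board A #1, board B #3); then demo (board A #2, board B #5); then demo (board A #3, board B #6); then demo (board A #4, board B #7); then sync (board A #5, board B #9); then sync (board A #8, board B #10) — 6 tasks in the same relative order in both, and the DP table's final entry dp[12][10] is also 6, so no common subsequence is longer.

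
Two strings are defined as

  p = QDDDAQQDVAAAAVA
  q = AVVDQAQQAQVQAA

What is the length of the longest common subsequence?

7

Taking Q at p[1]=q[5], then A at p[5]=q[6], then Q at p[6]=q[8], then Q at p[7]=q[10], then V at p[9]=q[11], then A at p[13]=q[13], then A at p[15]=q[14] gives a common subsequence of length 7. Since dp[15][14] = 7, nothing longer is possible.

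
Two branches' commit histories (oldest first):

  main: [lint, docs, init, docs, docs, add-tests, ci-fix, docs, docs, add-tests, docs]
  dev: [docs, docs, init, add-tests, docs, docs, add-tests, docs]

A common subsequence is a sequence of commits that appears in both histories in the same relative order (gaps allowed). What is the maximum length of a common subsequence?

Pick docs [2,2], then init [3,3], then add-tests [6,4], then docs [8,5], then docs [9,6], then add-tests [10,7], then docs [11,8]; all 7 commits appear in both, in order, and the DP table's final entry dp[11][8] is also 7, so no common subsequence is longer.

7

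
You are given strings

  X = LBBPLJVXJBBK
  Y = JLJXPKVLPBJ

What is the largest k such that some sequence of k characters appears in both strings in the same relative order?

Let dp[i][j] be the LCS length of the first i characters of X and the first j characters of Y. dp[i][j] = dp[i-1][j-1]+1 when the i-th and j-th characters match, else max(dp[i-1][j], dp[i][j-1]).
    ·  J  L  J  X  P  K  V  L  P  B  J
 ·  0  0  0  0  0  0  0  0  0  0  0  0
 L  0  0  1  1  1  1  1  1  1  1  1  1
 B  0  0  1  1  1  1  1  1  1  1  2  2
 B  0  0  1  1  1  1  1  1  1  1  2  2
 P  0  0  1  1  1  2  2  2  2  2  2  2
 L  0  0  1  1  1  2  2  2  3  3  3  3
 J  0  1  1  2  2  2  2  2  3  3  3  4
 V  0  1  1  2  2  2  2  3  3  3  3  4
 X  0  1  1  2  3  3  3  3  3  3  3  4
 J  0  1  1  2  3  3  3  3  3  3  3  4
 B  0  1  1  2  3  3  3  3  3  3  4  4
 B  0  1  1  2  3  3  3  3  3  3  4  4
 K  0  1  1  2  3  3  4  4  4  4  4  4
dp[12][11] = 4. One LCS (by backtracking along matches): LPLJ.

4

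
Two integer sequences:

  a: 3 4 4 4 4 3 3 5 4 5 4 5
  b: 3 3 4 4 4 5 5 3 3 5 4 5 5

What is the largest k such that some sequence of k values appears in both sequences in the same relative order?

One common subsequence of length 10: 3 (a #1, b #2), then 4 (a #2, b #3), then 4 (a #3, b #4), then 4 (a #4, b #5), then 3 (a #6, b #8), then 3 (a #7, b #9), then 5 (a #8, b #10), then 4 (a #9, b #11), then 5 (a #10, b #12), then 5 (a #12, b #13). dp[12][13] = 10 confirms this is the maximum.

10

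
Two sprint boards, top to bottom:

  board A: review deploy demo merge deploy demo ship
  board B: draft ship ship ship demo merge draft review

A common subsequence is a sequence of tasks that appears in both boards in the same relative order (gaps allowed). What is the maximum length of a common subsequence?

2

Match demo (board A #3, board B #5), merge (board A #4, board B #6) — 2 tasks in the same relative order in both, and the DP table's final entry dp[7][8] is also 2, so no common subsequence is longer.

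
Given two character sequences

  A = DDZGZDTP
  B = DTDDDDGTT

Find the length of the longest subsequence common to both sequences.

Let dp[i][j] be the LCS length of the first i characters of A and the first j characters of B. dp[i][j] = dp[i-1][j-1]+1 when the i-th and j-th characters match, else max(dp[i-1][j], dp[i][j-1]).
    ·  D  T  D  D  D  D  G  T  T
 ·  0  0  0  0  0  0  0  0  0  0
 D  0  1  1  1  1  1  1  1  1  1
 D  0  1  1  2  2  2  2  2  2  2
 Z  0  1  1  2  2  2  2  2  2  2
 G  0  1  1  2  2  2  2  3  3  3
 Z  0  1  1  2  2  2  2  3  3  3
 D  0  1  1  2  3  3  3  3  3  3
 T  0  1  2  2  3  3  3  3  4  4
 P  0  1  2  2  3  3  3  3  4  4
dp[8][9] = 4. One LCS (by backtracking along matches): DDGT.

4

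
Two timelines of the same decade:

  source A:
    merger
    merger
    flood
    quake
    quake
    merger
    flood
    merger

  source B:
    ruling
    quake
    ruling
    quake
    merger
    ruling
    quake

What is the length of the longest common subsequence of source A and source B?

Taking quake at source A[4]=source B[2] → quake at source A[5]=source B[4] → merger at source A[6]=source B[5] gives a common subsequence of length 3. The LCS DP gives dp[8][7] = 3, so this is optimal.

3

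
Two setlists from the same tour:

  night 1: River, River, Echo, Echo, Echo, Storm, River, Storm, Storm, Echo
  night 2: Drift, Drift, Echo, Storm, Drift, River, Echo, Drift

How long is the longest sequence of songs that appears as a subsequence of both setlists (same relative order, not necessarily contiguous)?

Match Echo [5,3], Storm [6,4], River [7,6], Echo [10,7] — 4 songs in the same relative order in both. The LCS DP gives dp[10][8] = 4, so this is optimal.

4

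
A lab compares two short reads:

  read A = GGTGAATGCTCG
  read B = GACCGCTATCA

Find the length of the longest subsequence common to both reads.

One common subsequence of length 6: G [1,1], G [2,5], T [3,7], A [6,8], T [7,9], C [9,10], and the DP table's final entry dp[12][11] is also 6, so no common subsequence is longer.

6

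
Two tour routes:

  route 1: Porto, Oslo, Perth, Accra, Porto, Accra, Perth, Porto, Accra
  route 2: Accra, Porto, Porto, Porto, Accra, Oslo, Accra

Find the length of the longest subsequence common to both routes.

4

One common subsequence of length 4: Porto (route 1 #1, route 2 #3), Porto (route 1 #5, route 2 #4), Accra (route 1 #6, route 2 #5), Accra (route 1 #9, route 2 #7). The LCS DP gives dp[9][7] = 4, so this is optimal.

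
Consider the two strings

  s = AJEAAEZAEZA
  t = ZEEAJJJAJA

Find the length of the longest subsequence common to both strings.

4

One common subsequence of length 4: A [1,4] → J [2,7] → A [4,8] → A [11,10]. The LCS DP gives dp[11][10] = 4, so this is optimal.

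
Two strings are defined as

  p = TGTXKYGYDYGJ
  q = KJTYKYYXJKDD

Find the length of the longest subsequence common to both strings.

5

One common subsequence of length 5: T [1,3]; then K [5,5]; then Y [6,6]; then Y [8,7]; then D [9,12]. dp[12][12] = 5 confirms this is the maximum.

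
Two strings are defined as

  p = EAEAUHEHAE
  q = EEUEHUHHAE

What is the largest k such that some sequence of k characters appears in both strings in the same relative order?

7

Match E (p #1, q #2), E (p #3, q #4), U (p #5, q #6), H (p #6, q #7), H (p #8, q #8), A (p #9, q #9), E (p #10, q #10) — 7 characters in the same relative order in both, and the DP table's final entry dp[10][10] is also 7, so no common subsequence is longer.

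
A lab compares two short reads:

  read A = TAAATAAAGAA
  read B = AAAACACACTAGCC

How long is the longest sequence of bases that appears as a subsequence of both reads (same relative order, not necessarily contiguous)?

7

Pick A [2,2]; then A [3,3]; then A [4,4]; then A [6,6]; then A [7,8]; then A [8,11]; then G [9,12]; all 7 bases appear in both, in order. dp[11][14] = 7 confirms this is the maximum.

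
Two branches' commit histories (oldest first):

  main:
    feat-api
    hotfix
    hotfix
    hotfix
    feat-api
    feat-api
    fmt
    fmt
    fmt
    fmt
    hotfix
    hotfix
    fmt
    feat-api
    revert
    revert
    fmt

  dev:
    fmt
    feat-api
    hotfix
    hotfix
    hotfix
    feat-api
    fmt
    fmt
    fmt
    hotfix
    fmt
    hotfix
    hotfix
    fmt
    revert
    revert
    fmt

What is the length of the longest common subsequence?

15

Match feat-api (main #1, dev #2), hotfix (main #2, dev #3), hotfix (main #3, dev #4), hotfix (main #4, dev #5), feat-api (main #6, dev #6), fmt (main #7, dev #7), fmt (main #8, dev #8), fmt (main #9, dev #9), fmt (main #10, dev #11), hotfix (main #11, dev #12), hotfix (main #12, dev #13), fmt (main #13, dev #14), revert (main #15, dev #15), revert (main #16, dev #16), fmt (main #17, dev #17) — 15 commits in the same relative order in both. Since dp[17][17] = 15, nothing longer is possible.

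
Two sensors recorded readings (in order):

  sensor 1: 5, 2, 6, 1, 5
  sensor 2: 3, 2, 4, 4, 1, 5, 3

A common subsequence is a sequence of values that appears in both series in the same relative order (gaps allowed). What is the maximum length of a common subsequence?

3

Taking 2 [2,2] → 1 [4,5] → 5 [5,6] gives a common subsequence of length 3, and the DP table's final entry dp[5][7] is also 3, so no common subsequence is longer.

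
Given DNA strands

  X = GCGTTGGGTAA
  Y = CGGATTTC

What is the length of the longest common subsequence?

5

Pick G [1,2], then G [3,3], then T [4,5], then T [5,6], then T [9,7]; all 5 bases appear in both, in order. Since dp[11][8] = 5, nothing longer is possible.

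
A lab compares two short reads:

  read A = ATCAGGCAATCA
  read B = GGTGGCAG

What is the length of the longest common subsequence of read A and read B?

5

Match T at read A[2]=read B[3] → G at read A[5]=read B[4] → G at read A[6]=read B[5] → C at read A[7]=read B[6] → A at read A[8]=read B[7] — 5 bases in the same relative order in both. dp[12][8] = 5 confirms this is the maximum.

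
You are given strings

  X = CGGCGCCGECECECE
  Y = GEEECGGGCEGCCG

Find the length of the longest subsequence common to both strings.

8

Match C (X #1, Y #5), G (X #2, Y #7), G (X #3, Y #8), C (X #4, Y #9), G (X #5, Y #11), C (X #6, Y #12), C (X #7, Y #13), G (X #8, Y #14) — 8 characters in the same relative order in both. The LCS DP gives dp[15][14] = 8, so this is optimal.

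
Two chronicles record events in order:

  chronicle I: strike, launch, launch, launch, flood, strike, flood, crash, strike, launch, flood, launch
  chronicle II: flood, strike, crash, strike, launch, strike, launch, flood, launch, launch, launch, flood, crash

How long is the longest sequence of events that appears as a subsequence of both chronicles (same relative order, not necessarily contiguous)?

One common subsequence of length 7: flood at chronicle I[5]=chronicle II[1], then strike at chronicle I[6]=chronicle II[2], then crash at chronicle I[8]=chronicle II[3], then strike at chronicle I[9]=chronicle II[6], then launch at chronicle I[10]=chronicle II[7], then flood at chronicle I[11]=chronicle II[8], then launch at chronicle I[12]=chronicle II[11]. Since dp[12][13] = 7, nothing longer is possible.

7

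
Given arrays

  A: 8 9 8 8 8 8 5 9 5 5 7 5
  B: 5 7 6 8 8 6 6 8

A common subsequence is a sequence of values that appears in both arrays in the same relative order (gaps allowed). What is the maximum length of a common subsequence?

3

Match 8 (A #1, B #4); then 8 (A #3, B #5); then 8 (A #6, B #8) — 3 values in the same relative order in both. Since dp[12][8] = 3, nothing longer is possible.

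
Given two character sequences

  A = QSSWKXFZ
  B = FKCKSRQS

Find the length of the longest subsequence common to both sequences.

Match Q at A[1]=B[7]; then S at A[3]=B[8] — 2 characters in the same relative order in both. Since dp[8][8] = 2, nothing longer is possible.

2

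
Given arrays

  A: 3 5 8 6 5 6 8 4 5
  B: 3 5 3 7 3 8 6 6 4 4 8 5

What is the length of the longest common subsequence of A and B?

Let dp[i][j] be the LCS length of the first i values of A and the first j values of B. dp[i][j] = dp[i-1][j-1]+1 when the i-th and j-th values match, else max(dp[i-1][j], dp[i][j-1]).
    ·  3  5  3  7  3  8  6  6  4  4  8  5
 ·  0  0  0  0  0  0  0  0  0  0  0  0  0
 3  0  1  1  1  1  1  1  1  1  1  1  1  1
 5  0  1  2  2  2  2  2  2  2  2  2  2  2
 8  0  1  2  2  2  2  3  3  3  3  3  3  3
 6  0  1  2  2  2  2  3  4  4  4  4  4  4
 5  0  1  2  2  2  2  3  4  4  4  4  4  5
 6  0  1  2  2  2  2  3  4  5  5  5  5  5
 8  0  1  2  2  2  2  3  4  5  5  5  6  6
 4  0  1  2  2  2  2  3  4  5  6  6  6  6
 5  0  1  2  2  2  2  3  4  5  6  6  6  7
dp[9][12] = 7. One LCS (by backtracking along matches): 3, 5, 8, 6, 6, 8, 5.

7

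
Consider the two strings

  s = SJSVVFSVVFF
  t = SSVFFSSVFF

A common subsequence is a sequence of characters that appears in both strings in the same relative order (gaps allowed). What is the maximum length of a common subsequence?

8

Taking S at s[1]=t[1] → S at s[3]=t[2] → V at s[4]=t[3] → F at s[6]=t[5] → S at s[7]=t[7] → V at s[9]=t[8] → F at s[10]=t[9] → F at s[11]=t[10] gives a common subsequence of length 8. Since dp[11][10] = 8, nothing longer is possible.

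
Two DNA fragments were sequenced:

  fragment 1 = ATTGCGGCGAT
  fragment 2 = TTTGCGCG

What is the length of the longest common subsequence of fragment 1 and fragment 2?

7

Let dp[i][j] be the LCS length of the first i bases of fragment 1 and the first j bases of fragment 2. dp[i][j] = dp[i-1][j-1]+1 when the i-th and j-th bases match, else max(dp[i-1][j], dp[i][j-1]).
    ·  T  T  T  G  C  G  C  G
 ·  0  0  0  0  0  0  0  0  0
 A  0  0  0  0  0  0  0  0  0
 T  0  1  1  1  1  1  1  1  1
 T  0  1  2  2  2  2  2  2  2
 G  0  1  2  2  3  3  3  3  3
 C  0  1  2  2  3  4  4  4  4
 G  0  1  2  2  3  4  5  5  5
 G  0  1  2  2  3  4  5  5  6
 C  0  1  2  2  3  4  5  6  6
 G  0  1  2  2  3  4  5  6  7
 A  0  1  2  2  3  4  5  6  7
 T  0  1  2  3  3  4  5  6  7
dp[11][8] = 7. One LCS (by backtracking along matches): TTGCGCG.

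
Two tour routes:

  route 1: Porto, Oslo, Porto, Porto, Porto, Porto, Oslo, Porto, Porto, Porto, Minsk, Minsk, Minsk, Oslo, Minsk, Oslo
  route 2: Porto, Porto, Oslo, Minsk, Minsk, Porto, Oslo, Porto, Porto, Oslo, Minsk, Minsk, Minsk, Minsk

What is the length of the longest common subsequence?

10

Pick Porto [1,2], Oslo [2,3], Porto [3,6], Porto [5,8], Porto [6,9], Oslo [7,10], Minsk [11,11], Minsk [12,12], Minsk [13,13], Minsk [15,14]; all 10 stops appear in both, in order, and the DP table's final entry dp[16][14] is also 10, so no common subsequence is longer.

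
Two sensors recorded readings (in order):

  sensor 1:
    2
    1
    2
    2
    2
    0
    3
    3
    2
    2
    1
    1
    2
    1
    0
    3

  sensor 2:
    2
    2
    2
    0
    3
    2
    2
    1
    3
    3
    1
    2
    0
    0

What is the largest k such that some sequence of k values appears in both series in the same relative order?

Taking 2 (sensor 1 #3, sensor 2 #1), 2 (sensor 1 #4, sensor 2 #2), 2 (sensor 1 #5, sensor 2 #3), 0 (sensor 1 #6, sensor 2 #4), 3 (sensor 1 #8, sensor 2 #5), 2 (sensor 1 #9, sensor 2 #6), 2 (sensor 1 #10, sensor 2 #7), 1 (sensor 1 #11, sensor 2 #8), 1 (sensor 1 #12, sensor 2 #11), 2 (sensor 1 #13, sensor 2 #12), 0 (sensor 1 #15, sensor 2 #14) gives a common subsequence of length 11, and the DP table's final entry dp[16][14] is also 11, so no common subsequence is longer.

11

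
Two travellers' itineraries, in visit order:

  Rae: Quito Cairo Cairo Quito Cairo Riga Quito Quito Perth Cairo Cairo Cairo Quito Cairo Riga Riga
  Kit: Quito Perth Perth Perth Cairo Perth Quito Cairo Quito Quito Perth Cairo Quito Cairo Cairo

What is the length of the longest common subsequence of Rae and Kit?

Match Quito at Rae[1]=Kit[1]; then Cairo at Rae[2]=Kit[5]; then Quito at Rae[4]=Kit[7]; then Cairo at Rae[5]=Kit[8]; then Quito at Rae[7]=Kit[9]; then Quito at Rae[8]=Kit[10]; then Perth at Rae[9]=Kit[11]; then Cairo at Rae[10]=Kit[12]; then Cairo at Rae[12]=Kit[14]; then Cairo at Rae[14]=Kit[15] — 10 stops in the same relative order in both. Since dp[16][15] = 10, nothing longer is possible.

10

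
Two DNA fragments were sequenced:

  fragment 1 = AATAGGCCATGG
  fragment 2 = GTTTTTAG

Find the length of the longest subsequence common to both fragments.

3

One common subsequence of length 3: T at fragment 1[3]=fragment 2[6], A at fragment 1[9]=fragment 2[7], G at fragment 1[12]=fragment 2[8], and the DP table's final entry dp[12][8] is also 3, so no common subsequence is longer.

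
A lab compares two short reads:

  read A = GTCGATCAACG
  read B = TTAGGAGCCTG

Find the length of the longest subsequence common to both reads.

6

Let dp[i][j] be the LCS length of the first i bases of read A and the first j bases of read B. dp[i][j] = dp[i-1][j-1]+1 when the i-th and j-th bases match, else max(dp[i-1][j], dp[i][j-1]).
    ·  T  T  A  G  G  A  G  C  C  T  G
 ·  0  0  0  0  0  0  0  0  0  0  0  0
 G  0  0  0  0  1  1  1  1  1  1  1  1
 T  0  1  1  1  1  1  1  1  1  1  2  2
 C  0  1  1  1  1  1  1  1  2  2  2  2
 G  0  1  1  1  2  2  2  2  2  2  2  3
 A  0  1  1  2  2  2  3  3  3  3  3  3
 T  0  1  2  2  2  2  3  3  3  3  4  4
 C  0  1  2  2  2  2  3  3  4  4  4  4
 A  0  1  2  3  3  3  3  3  4  4  4  4
 A  0  1  2  3  3  3  4  4  4  4  4  4
 C  0  1  2  3  3  3  4  4  5  5  5  5
 G  0  1  2  3  4  4  4  5  5  5  5  6
dp[11][11] = 6. One LCS (by backtracking along matches): GGACCG.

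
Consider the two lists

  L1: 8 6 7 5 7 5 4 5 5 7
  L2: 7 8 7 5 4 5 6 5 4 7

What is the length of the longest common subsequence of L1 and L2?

7

Pick 8 [1,2], then 7 [5,3], then 5 [6,4], then 4 [7,5], then 5 [8,6], then 5 [9,8], then 7 [10,10]; all 7 values appear in both, in order. The LCS DP gives dp[10][10] = 7, so this is optimal.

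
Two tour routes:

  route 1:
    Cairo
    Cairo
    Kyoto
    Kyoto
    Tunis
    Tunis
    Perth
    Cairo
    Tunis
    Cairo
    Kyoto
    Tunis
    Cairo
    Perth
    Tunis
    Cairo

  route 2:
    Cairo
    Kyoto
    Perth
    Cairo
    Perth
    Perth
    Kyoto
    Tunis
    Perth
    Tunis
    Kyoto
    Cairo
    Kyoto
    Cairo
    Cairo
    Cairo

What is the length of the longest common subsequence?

10

Pick Cairo at route 1[1]=route 2[1], Cairo at route 1[2]=route 2[4], Kyoto at route 1[4]=route 2[7], Tunis at route 1[6]=route 2[8], Perth at route 1[7]=route 2[9], Tunis at route 1[9]=route 2[10], Cairo at route 1[10]=route 2[12], Kyoto at route 1[11]=route 2[13], Cairo at route 1[13]=route 2[15], Cairo at route 1[16]=route 2[16]; all 10 stops appear in both, in order, and the DP table's final entry dp[16][16] is also 10, so no common subsequence is longer.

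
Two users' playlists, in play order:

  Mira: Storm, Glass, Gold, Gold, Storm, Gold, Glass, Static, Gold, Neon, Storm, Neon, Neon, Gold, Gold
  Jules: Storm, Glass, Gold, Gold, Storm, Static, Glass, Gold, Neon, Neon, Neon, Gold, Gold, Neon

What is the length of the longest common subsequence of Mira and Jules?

Match Storm [1,1]; then Glass [2,2]; then Gold [3,3]; then Gold [4,4]; then Storm [5,5]; then Glass [7,7]; then Gold [9,8]; then Neon [10,9]; then Neon [12,10]; then Neon [13,11]; then Gold [14,12]; then Gold [15,13] — 12 songs in the same relative order in both. Since dp[15][14] = 12, nothing longer is possible.

12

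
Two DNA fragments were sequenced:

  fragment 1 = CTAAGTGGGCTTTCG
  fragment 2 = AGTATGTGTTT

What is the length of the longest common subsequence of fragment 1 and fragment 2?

One common subsequence of length 8: T [2,3] → A [3,4] → G [5,6] → T [6,7] → G [9,8] → T [11,9] → T [12,10] → T [13,11]. The LCS DP gives dp[15][11] = 8, so this is optimal.

8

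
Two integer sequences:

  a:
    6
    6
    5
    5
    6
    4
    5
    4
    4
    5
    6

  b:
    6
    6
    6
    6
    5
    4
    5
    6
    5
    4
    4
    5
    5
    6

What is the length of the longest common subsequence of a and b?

Pick 6 at a[1]=b[3] → 6 at a[2]=b[4] → 5 at a[3]=b[5] → 5 at a[4]=b[7] → 6 at a[5]=b[8] → 5 at a[7]=b[9] → 4 at a[8]=b[10] → 4 at a[9]=b[11] → 5 at a[10]=b[13] → 6 at a[11]=b[14]; all 10 values appear in both, in order, and the DP table's final entry dp[11][14] is also 10, so no common subsequence is longer.

10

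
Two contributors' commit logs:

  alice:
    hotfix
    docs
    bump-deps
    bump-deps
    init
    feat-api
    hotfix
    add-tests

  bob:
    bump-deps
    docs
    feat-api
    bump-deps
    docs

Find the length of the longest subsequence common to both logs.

2

Taking docs [2,2]; then bump-deps [3,4] gives a common subsequence of length 2. Since dp[8][5] = 2, nothing longer is possible.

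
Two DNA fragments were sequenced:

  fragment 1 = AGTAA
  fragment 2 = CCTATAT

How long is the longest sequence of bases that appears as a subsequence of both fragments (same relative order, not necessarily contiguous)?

3

Let dp[i][j] be the LCS length of the first i bases of fragment 1 and the first j bases of fragment 2. dp[i][j] = dp[i-1][j-1]+1 when the i-th and j-th bases match, else max(dp[i-1][j], dp[i][j-1]).
    ·  C  C  T  A  T  A  T
 ·  0  0  0  0  0  0  0  0
 A  0  0  0  0  1  1  1  1
 G  0  0  0  0  1  1  1  1
 T  0  0  0  1  1  2  2  2
 A  0  0  0  1  2  2  3  3
 A  0  0  0  1  2  2  3  3
dp[5][7] = 3. One LCS (by backtracking along matches): ATA.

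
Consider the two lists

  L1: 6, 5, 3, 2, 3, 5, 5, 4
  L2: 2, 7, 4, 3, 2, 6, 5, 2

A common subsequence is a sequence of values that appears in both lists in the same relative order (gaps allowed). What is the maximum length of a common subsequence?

3

Let dp[i][j] be the LCS length of the first i values of L1 and the first j values of L2. dp[i][j] = dp[i-1][j-1]+1 when the i-th and j-th values match, else max(dp[i-1][j], dp[i][j-1]).
    ·  2  7  4  3  2  6  5  2
 ·  0  0  0  0  0  0  0  0  0
 6  0  0  0  0  0  0  1  1  1
 5  0  0  0  0  0  0  1  2  2
 3  0  0  0  0  1  1  1  2  2
 2  0  1  1  1  1  2  2  2  3
 3  0  1  1  1  2  2  2  2  3
 5  0  1  1  1  2  2  2  3  3
 5  0  1  1  1  2  2  2  3  3
 4  0  1  1  2  2  2  2  3  3
dp[8][8] = 3. One LCS (by backtracking along matches): 6, 5, 2.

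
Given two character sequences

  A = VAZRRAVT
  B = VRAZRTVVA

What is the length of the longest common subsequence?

5

Let dp[i][j] be the LCS length of the first i characters of A and the first j characters of B. dp[i][j] = dp[i-1][j-1]+1 when the i-th and j-th characters match, else max(dp[i-1][j], dp[i][j-1]).
    ·  V  R  A  Z  R  T  V  V  A
 ·  0  0  0  0  0  0  0  0  0  0
 V  0  1  1  1  1  1  1  1  1  1
 A  0  1  1  2  2  2  2  2  2  2
 Z  0  1  1  2  3  3  3  3  3  3
 R  0  1  2  2  3  4  4  4  4  4
 R  0  1  2  2  3  4  4  4  4  4
 A  0  1  2  3  3  4  4  4  4  5
 V  0  1  2  3  3  4  4  5  5  5
 T  0  1  2  3  3  4  5  5  5  5
dp[8][9] = 5. One LCS (by backtracking along matches): VAZRA.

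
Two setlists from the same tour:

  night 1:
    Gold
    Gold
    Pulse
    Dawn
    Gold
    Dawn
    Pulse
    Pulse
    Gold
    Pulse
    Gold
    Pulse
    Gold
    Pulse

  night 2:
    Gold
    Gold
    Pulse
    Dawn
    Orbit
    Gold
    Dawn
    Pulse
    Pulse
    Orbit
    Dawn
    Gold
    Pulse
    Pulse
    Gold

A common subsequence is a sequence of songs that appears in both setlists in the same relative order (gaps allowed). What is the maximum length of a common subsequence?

12

Match Gold [1,1], Gold [2,2], Pulse [3,3], Dawn [4,4], Gold [5,6], Dawn [6,7], Pulse [7,8], Pulse [8,9], Gold [9,12], Pulse [10,13], Pulse [12,14], Gold [13,15] — 12 songs in the same relative order in both. The LCS DP gives dp[14][15] = 12, so this is optimal.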